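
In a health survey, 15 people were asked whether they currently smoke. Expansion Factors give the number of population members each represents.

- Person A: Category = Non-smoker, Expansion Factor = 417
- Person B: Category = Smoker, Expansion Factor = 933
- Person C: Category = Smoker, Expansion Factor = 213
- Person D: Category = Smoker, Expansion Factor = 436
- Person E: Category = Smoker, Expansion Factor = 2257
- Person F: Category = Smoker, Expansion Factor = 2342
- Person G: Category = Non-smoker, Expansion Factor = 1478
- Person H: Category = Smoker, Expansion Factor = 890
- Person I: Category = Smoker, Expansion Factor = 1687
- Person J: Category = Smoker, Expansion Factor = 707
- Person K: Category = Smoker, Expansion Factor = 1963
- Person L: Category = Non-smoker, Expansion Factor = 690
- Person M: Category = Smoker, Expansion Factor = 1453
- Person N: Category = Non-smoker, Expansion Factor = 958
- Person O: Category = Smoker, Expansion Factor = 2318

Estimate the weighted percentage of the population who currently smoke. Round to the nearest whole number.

Sum of weights for 'Smoker' = 933 + 213 + 436 + 2257 + 2342 + 890 + 1687 + 707 + 1963 + 1453 + 2318 = 15199
Total weight = 18742
Weighted proportion = 15199 / 18742 = 0.81095934 → 81.095934%

81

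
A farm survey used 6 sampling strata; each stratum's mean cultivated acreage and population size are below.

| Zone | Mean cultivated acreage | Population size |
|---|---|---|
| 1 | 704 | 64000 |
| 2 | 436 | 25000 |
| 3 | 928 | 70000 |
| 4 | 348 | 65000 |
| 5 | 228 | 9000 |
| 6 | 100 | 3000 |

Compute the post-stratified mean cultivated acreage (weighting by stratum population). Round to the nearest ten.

Σ Nₕ·x̄ₕ = 704×64000 + 436×25000 + 928×70000 + 348×65000 + 228×9000 + 100×3000
  = 45056000 + 10900000 + 64960000 + 22620000 + 2052000 + 300000 = 145888000
Σ Nₕ = 64000 + 25000 + 70000 + 65000 + 9000 + 3000 = 236000
Overall mean = 145888000 / 236000 = 618.16949

620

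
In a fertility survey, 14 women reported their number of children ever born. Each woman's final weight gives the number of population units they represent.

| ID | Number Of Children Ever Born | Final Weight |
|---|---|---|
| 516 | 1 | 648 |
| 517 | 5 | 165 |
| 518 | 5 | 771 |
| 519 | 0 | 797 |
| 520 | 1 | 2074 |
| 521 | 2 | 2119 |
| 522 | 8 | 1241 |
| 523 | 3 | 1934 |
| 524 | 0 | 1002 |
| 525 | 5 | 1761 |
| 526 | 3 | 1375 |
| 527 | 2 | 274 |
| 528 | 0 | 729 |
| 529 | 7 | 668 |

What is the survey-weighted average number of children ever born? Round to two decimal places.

2.93

Weighted sum = 45524
Sum of weights = 15558
Weighted mean = 45524 / 15558 = 2.926083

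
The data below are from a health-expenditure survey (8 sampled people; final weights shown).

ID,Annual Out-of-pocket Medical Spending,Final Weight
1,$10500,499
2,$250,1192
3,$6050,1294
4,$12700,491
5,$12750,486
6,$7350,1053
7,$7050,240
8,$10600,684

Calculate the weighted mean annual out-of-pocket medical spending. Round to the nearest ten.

Weighted sum = 10500×499 + 250×1192 + 6050×1294 + 12700×491 + 12750×486 + 7350×1053 + 7050×240 + 10600×684
  = 5239500 + 298000 + 7828700 + 6235700 + 6196500 + 7739550 + 1692000 + 7250400 = 42480350
Sum of weights = 499 + 1192 + 1294 + 491 + 486 + 1053 + 240 + 684 = 5939
Weighted mean = 42480350 / 5939 = 7152.7782

7150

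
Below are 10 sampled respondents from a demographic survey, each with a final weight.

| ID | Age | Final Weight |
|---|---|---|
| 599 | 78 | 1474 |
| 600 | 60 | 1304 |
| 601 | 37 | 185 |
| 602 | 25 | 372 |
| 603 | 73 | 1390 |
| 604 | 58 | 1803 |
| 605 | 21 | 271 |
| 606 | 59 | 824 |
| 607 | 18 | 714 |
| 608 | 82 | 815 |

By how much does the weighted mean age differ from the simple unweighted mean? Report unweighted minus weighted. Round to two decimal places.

Unweighted sum = 511
Unweighted mean = 511 / 10 = 51.1
Weighted sum = 78×1474 + 60×1304 + 37×185 + 25×372 + 73×1390 + 58×1803 + 21×271 + 59×824 + 18×714 + 82×815
  = 114972 + 78240 + 6845 + 9300 + 101470 + 104574 + 5691 + 48616 + 12852 + 66830 = 549390
Sum of weights = 1474 + 1304 + 185 + 372 + 1390 + 1803 + 271 + 824 + 714 + 815 = 9152
Weighted mean = 549390 / 9152 = 60.029502
Difference (unweighted minus weighted) = -8.9295017

-8.93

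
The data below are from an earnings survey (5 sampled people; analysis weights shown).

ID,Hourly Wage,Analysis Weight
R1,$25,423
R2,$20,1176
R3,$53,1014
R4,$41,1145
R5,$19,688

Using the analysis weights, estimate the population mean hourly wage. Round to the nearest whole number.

33

Weighted sum = 25×423 + 20×1176 + 53×1014 + 41×1145 + 19×688
  = 10575 + 23520 + 53742 + 46945 + 13072 = 147854
Sum of weights = 423 + 1176 + 1014 + 1145 + 688 = 4446
Weighted mean = 147854 / 4446 = 33.255511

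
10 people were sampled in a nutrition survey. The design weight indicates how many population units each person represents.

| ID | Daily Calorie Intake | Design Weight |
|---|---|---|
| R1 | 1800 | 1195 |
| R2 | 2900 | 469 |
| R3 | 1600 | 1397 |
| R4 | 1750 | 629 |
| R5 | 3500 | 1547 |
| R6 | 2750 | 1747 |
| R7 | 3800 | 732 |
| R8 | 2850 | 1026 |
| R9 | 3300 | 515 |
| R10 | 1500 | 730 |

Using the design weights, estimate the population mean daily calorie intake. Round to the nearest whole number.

Weighted sum = 1800×1195 + 2900×469 + 1600×1397 + 1750×629 + 3500×1547 + 2750×1747 + 3800×732 + 2850×1026 + 3300×515 + 1500×730
  = 25566000
Sum of weights = 1195 + 469 + 1397 + 629 + 1547 + 1747 + 732 + 1026 + 515 + 730 = 9987
Weighted mean = 25566000 / 9987 = 2559.9279

2560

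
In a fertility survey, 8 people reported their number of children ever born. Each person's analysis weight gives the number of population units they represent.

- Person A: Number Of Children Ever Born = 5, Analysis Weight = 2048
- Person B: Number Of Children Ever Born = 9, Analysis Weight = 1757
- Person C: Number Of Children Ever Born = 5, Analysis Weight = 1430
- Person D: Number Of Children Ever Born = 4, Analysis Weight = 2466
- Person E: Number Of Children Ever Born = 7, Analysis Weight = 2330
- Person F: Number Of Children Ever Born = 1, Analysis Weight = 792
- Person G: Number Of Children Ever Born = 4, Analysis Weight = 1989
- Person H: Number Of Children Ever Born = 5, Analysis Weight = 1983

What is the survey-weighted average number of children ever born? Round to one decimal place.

5.3

Weighted sum = 5×2048 + 9×1757 + 5×1430 + 4×2466 + 7×2330 + 1×792 + 4×1989 + 5×1983
  = 10240 + 15813 + 7150 + 9864 + 16310 + 792 + 7956 + 9915 = 78040
Sum of weights = 2048 + 1757 + 1430 + 2466 + 2330 + 792 + 1989 + 1983 = 14795
Weighted mean = 78040 / 14795 = 5.274755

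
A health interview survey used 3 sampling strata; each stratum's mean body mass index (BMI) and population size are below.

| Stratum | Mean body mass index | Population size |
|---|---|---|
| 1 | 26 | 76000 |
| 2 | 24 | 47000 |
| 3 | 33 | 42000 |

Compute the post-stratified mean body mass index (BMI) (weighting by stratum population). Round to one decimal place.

Σ Nₕ·x̄ₕ = 26×76000 + 24×47000 + 33×42000
  = 4490000
Σ Nₕ = 76000 + 47000 + 42000 = 165000
Overall mean = 4490000 / 165000 = 27.212121

27.2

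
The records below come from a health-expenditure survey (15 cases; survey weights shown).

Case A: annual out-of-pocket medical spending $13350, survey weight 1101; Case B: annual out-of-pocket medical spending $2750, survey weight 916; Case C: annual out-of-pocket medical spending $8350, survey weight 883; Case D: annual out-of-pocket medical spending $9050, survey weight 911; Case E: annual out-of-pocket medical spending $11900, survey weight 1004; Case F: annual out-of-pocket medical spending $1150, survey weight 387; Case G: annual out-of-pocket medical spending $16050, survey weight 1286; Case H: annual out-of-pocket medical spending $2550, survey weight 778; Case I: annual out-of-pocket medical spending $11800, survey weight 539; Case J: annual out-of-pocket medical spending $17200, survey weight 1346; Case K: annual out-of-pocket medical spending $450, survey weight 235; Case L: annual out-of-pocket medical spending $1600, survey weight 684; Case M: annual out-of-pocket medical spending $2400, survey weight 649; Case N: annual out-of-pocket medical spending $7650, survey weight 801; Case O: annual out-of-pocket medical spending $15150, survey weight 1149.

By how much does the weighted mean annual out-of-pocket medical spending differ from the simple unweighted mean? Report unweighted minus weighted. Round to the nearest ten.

Unweighted sum = 121400
Unweighted mean = 121400 / 15 = 8093.3333
Weighted sum = 123655950
Sum of weights = 12669
Weighted mean = 123655950 / 12669 = 9760.5139
Difference (unweighted minus weighted) = -1667.1805

-1670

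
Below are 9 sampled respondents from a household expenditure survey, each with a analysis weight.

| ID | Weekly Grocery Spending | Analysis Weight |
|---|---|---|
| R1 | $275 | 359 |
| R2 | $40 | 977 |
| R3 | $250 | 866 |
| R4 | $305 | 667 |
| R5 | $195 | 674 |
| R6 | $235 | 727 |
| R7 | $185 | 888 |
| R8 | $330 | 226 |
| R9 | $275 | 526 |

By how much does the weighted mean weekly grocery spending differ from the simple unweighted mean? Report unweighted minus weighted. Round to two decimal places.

21.81

Unweighted sum = 275 + 40 + 250 + 305 + 195 + 235 + 185 + 330 + 275 = 2090
Unweighted mean = 2090 / 9 = 232.22222
Weighted sum = 275×359 + 40×977 + 250×866 + 305×667 + 195×674 + 235×727 + 185×888 + 330×226 + 275×526
  = 98725 + 39080 + 216500 + 203435 + 131430 + 170845 + 164280 + 74580 + 144650 = 1243525
Sum of weights = 5910
Weighted mean = 1243525 / 5910 = 210.41032
Difference (unweighted minus weighted) = 21.811901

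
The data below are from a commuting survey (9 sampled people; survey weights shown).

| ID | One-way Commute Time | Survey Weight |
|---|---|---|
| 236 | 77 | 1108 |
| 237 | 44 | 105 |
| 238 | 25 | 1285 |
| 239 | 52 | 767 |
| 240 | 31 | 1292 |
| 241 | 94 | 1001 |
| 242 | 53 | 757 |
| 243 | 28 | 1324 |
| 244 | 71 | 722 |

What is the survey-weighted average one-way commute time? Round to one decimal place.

Weighted sum = 77×1108 + 44×105 + 25×1285 + 52×767 + 31×1292 + 94×1001 + 53×757 + 28×1324 + 71×722
  = 85316 + 4620 + 32125 + 39884 + 40052 + 94094 + 40121 + 37072 + 51262 = 424546
Sum of weights = 1108 + 105 + 1285 + 767 + 1292 + 1001 + 757 + 1324 + 722 = 8361
Weighted mean = 424546 / 8361 = 50.776941

50.8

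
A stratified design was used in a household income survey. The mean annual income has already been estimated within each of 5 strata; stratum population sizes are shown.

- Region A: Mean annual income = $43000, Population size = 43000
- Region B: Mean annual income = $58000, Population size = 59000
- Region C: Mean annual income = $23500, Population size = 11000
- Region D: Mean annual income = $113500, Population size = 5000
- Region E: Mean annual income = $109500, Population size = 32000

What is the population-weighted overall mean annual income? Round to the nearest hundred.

64000

Σ Nₕ·x̄ₕ = 43000×43000 + 58000×59000 + 23500×11000 + 113500×5000 + 109500×32000
  = 1849000000 + 3422000000 + 258500000 + 567500000 + 3504000000 = 9601000000
Σ Nₕ = 43000 + 59000 + 11000 + 5000 + 32000 = 150000
Overall mean = 9601000000 / 150000 = 64006.667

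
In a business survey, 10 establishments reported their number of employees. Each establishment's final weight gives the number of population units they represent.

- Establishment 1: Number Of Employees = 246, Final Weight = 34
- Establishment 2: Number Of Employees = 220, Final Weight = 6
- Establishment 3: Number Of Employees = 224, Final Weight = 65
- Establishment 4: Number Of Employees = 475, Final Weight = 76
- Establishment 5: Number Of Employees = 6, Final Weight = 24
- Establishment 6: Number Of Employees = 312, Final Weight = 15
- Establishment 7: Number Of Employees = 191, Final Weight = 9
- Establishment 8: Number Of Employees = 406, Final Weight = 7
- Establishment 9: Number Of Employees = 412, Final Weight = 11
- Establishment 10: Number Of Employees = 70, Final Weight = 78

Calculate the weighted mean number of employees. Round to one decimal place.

245.3

Weighted sum = 246×34 + 220×6 + 224×65 + 475×76 + 6×24 + 312×15 + 191×9 + 406×7 + 412×11 + 70×78
  = 8364 + 1320 + 14560 + 36100 + 144 + 4680 + 1719 + 2842 + 4532 + 5460 = 79721
Sum of weights = 34 + 6 + 65 + 76 + 24 + 15 + 9 + 7 + 11 + 78 = 325
Weighted mean = 79721 / 325 = 245.29538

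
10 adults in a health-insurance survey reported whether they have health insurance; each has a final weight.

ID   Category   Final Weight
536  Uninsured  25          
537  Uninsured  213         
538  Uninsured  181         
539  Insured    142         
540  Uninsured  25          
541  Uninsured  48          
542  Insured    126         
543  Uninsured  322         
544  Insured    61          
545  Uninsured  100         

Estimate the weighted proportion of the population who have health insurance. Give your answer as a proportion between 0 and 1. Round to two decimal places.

Sum of weights for 'Insured' = 142 + 126 + 61 = 329
Total weight = 1243
Weighted proportion = 329 / 1243 = 0.26468222

0.26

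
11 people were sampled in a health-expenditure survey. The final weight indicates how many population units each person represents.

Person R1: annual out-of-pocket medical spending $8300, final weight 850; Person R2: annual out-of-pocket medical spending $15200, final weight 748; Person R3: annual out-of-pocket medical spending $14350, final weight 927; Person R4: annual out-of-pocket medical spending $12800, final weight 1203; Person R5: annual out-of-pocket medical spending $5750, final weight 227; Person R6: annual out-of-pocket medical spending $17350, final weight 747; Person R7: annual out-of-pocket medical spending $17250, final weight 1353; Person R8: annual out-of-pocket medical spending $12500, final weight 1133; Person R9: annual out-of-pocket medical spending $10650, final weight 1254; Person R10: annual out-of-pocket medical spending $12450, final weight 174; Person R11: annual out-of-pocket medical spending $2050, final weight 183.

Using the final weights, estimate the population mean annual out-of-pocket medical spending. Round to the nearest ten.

13050

Weighted sum = 8300×850 + 15200×748 + 14350×927 + 12800×1203 + 5750×227 + 17350×747 + 17250×1353 + 12500×1133 + 10650×1254 + 12450×174 + 2050×183
  = 7055000 + 11369600 + 13302450 + 15398400 + 1305250 + 12960450 + 23339250 + 14162500 + 13355100 + 2166300 + 375150 = 114789450
Sum of weights = 850 + 748 + 927 + 1203 + 227 + 747 + 1353 + 1133 + 1254 + 174 + 183 = 8799
Weighted mean = 114789450 / 8799 = 13045.738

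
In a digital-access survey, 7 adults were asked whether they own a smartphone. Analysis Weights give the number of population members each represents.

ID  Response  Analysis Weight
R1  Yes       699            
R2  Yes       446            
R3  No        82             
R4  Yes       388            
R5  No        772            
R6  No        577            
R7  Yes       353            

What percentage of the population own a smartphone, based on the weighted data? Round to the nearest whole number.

Sum of weights for 'Yes' = 699 + 446 + 388 + 353 = 1886
Total weight = 699 + 446 + 82 + 388 + 772 + 577 + 353 = 3317
Weighted proportion = 1886 / 3317 = 0.56858607 → 56.858607%

57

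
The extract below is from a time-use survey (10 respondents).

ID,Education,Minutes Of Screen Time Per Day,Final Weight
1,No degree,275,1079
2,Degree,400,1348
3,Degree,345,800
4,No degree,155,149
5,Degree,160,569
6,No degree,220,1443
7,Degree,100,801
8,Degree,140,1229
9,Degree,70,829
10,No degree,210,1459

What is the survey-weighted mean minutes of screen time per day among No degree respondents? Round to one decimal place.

228.5

No degree rows: 1, 4, 6, 10
Weighted sum = 275×1079 + 155×149 + 220×1443 + 210×1459
  = 943670
Sum of weights = 1079 + 149 + 1443 + 1459 = 4130
Weighted mean = 943670 / 4130 = 228.49153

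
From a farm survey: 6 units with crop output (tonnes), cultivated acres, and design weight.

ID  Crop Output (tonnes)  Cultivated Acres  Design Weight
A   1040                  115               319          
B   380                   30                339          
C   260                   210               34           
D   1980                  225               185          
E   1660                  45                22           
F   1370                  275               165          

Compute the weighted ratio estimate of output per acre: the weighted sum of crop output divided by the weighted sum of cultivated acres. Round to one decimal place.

Σ wᵢ·y = 1040×319 + 380×339 + 260×34 + 1980×185 + 1660×22 + 1370×165
  = 1098290
Σ wᵢ·x = 115×319 + 30×339 + 210×34 + 225×185 + 45×22 + 275×165
  = 36685 + 10170 + 7140 + 41625 + 990 + 45375 = 141985
Ratio = 1098290 / 141985 = 7.7352537

7.7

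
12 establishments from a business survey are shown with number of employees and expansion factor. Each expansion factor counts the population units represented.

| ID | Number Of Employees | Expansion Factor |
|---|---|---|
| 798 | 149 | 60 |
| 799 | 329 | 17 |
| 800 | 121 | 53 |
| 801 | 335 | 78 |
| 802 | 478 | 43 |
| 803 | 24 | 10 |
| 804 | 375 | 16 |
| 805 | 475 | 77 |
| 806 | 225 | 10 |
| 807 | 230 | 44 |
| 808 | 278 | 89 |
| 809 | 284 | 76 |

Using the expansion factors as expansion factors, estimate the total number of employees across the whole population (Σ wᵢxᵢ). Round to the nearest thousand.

169000

Weighted total = 149×60 + 329×17 + 121×53 + 335×78 + 478×43 + 24×10 + 375×16 + 475×77 + 225×10 + 230×44 + 278×89 + 284×76
  = 8940 + 5593 + 6413 + 26130 + 20554 + 240 + 6000 + 36575 + 2250 + 10120 + 24742 + 21584 = 169141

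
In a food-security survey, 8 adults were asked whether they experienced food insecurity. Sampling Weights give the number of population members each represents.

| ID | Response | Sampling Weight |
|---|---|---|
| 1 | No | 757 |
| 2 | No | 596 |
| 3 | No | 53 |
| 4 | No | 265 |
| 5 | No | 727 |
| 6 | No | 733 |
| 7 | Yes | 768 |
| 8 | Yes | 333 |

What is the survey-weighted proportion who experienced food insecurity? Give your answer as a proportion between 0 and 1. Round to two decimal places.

0.26

Sum of weights for 'Yes' = 768 + 333 = 1101
Total weight = 4232
Weighted proportion = 1101 / 4232 = 0.26016068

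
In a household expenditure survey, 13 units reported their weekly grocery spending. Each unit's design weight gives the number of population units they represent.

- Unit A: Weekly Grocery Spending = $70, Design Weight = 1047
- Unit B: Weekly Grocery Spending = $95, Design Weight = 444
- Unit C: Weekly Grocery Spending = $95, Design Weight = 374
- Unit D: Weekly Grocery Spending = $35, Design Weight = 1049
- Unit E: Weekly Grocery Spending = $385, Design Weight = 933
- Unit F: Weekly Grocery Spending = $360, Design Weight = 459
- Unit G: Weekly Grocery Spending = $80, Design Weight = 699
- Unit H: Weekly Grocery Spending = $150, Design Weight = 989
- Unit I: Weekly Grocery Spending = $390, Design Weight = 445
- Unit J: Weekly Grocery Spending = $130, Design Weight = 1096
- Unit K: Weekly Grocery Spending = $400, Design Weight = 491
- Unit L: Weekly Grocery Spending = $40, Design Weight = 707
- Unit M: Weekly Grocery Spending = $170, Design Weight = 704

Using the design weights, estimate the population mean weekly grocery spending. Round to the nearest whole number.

Weighted sum = 1576820
Sum of weights = 9437
Weighted mean = 1576820 / 9437 = 167.08912

167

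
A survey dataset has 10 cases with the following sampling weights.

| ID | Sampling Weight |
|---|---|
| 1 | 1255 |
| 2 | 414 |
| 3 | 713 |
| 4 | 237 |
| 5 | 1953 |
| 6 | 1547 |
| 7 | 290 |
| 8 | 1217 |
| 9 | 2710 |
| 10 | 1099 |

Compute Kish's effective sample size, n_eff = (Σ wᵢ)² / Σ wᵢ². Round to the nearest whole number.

7

Σ wᵢ = 1255 + 414 + 713 + 237 + 1953 + 1547 + 290 + 1217 + 2710 + 1099 = 11435
Σ wᵢ² = 1575025 + 171396 + 508369 + 56169 + 3814209 + 2393209 + 84100 + 1481089 + 7344100 + 1207801 = 18635467
n_eff = 11435² / 18635467 = 130759225 / 18635467 = 7.0166862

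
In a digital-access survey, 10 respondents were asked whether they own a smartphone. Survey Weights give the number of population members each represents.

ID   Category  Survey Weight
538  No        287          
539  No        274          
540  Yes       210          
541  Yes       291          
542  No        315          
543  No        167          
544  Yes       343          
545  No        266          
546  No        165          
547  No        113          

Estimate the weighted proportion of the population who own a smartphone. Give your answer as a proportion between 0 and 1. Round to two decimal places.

Sum of weights for 'Yes' = 210 + 291 + 343 = 844
Total weight = 287 + 274 + 210 + 291 + 315 + 167 + 343 + 266 + 165 + 113 = 2431
Weighted proportion = 844 / 2431 = 0.34718223

0.35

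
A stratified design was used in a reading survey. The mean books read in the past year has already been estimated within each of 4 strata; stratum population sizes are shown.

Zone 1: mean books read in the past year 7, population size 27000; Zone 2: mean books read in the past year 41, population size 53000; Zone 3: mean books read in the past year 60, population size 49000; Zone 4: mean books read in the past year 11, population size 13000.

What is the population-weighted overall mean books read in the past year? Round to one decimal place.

Σ Nₕ·x̄ₕ = 7×27000 + 41×53000 + 60×49000 + 11×13000
  = 189000 + 2173000 + 2940000 + 143000 = 5445000
Σ Nₕ = 27000 + 53000 + 49000 + 13000 = 142000
Overall mean = 5445000 / 142000 = 38.34507

38.3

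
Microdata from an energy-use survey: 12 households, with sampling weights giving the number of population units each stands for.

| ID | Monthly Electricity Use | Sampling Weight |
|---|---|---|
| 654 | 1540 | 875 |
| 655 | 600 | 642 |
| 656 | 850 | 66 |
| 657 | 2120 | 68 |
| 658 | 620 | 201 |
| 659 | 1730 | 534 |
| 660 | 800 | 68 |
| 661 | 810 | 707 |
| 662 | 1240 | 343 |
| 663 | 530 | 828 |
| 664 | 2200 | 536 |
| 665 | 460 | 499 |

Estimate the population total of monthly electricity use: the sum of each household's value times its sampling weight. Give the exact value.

Weighted total = 5881370

5881370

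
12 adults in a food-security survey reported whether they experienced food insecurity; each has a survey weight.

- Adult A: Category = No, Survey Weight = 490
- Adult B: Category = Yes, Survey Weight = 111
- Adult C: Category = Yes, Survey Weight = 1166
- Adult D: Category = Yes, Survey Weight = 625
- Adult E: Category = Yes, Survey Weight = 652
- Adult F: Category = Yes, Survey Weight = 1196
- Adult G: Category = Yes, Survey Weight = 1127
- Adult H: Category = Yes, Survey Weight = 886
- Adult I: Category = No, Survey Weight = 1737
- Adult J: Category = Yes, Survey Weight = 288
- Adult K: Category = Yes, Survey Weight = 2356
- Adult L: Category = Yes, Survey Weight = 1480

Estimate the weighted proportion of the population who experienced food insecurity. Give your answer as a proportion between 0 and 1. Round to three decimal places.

Sum of weights for 'Yes' = 111 + 1166 + 625 + 652 + 1196 + 1127 + 886 + 288 + 2356 + 1480 = 9887
Total weight = 490 + 111 + 1166 + 625 + 652 + 1196 + 1127 + 886 + 1737 + 288 + 2356 + 1480 = 12114
Weighted proportion = 9887 / 12114 = 0.81616312

0.816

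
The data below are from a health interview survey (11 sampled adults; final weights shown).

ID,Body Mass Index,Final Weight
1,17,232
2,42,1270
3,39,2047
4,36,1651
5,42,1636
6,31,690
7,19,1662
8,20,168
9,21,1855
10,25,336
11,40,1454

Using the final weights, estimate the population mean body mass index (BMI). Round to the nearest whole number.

33

Weighted sum = 17×232 + 42×1270 + 39×2047 + 36×1651 + 42×1636 + 31×690 + 19×1662 + 20×168 + 21×1855 + 25×336 + 40×1454
  = 427108
Sum of weights = 232 + 1270 + 2047 + 1651 + 1636 + 690 + 1662 + 168 + 1855 + 336 + 1454 = 13001
Weighted mean = 427108 / 13001 = 32.851934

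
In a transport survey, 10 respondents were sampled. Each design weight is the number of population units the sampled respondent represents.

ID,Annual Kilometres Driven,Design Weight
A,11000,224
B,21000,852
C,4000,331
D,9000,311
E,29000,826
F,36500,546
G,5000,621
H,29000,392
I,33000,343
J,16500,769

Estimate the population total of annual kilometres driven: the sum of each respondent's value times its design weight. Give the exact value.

Weighted total = 11000×224 + 21000×852 + 4000×331 + 9000×311 + 29000×826 + 36500×546 + 5000×621 + 29000×392 + 33000×343 + 16500×769
  = 106842500

106842500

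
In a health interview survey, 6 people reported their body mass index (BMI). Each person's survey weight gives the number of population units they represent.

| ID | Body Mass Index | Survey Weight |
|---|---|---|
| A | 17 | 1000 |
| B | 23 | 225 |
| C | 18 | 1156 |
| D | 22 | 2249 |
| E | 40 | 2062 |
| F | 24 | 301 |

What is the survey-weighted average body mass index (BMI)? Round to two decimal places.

Weighted sum = 17×1000 + 23×225 + 18×1156 + 22×2249 + 40×2062 + 24×301
  = 182165
Sum of weights = 1000 + 225 + 1156 + 2249 + 2062 + 301 = 6993
Weighted mean = 182165 / 6993 = 26.049621

26.05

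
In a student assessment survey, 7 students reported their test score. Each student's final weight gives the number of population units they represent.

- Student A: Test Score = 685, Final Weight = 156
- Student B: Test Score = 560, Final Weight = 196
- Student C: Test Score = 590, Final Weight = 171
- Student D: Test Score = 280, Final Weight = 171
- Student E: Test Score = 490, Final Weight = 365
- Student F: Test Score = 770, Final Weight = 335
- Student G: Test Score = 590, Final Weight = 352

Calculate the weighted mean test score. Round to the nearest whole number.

Weighted sum = 685×156 + 560×196 + 590×171 + 280×171 + 490×365 + 770×335 + 590×352
  = 106860 + 109760 + 100890 + 47880 + 178850 + 257950 + 207680 = 1009870
Sum of weights = 156 + 196 + 171 + 171 + 365 + 335 + 352 = 1746
Weighted mean = 1009870 / 1746 = 578.39061

578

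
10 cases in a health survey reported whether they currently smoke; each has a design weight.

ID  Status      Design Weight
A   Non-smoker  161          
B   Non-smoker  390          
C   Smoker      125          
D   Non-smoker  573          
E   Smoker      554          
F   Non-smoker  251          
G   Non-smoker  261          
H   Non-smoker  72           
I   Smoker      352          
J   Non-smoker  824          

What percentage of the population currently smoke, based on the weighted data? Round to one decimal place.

Sum of weights for 'Smoker' = 125 + 554 + 352 = 1031
Total weight = 3563
Weighted proportion = 1031 / 3563 = 0.2893629 → 28.93629%

28.9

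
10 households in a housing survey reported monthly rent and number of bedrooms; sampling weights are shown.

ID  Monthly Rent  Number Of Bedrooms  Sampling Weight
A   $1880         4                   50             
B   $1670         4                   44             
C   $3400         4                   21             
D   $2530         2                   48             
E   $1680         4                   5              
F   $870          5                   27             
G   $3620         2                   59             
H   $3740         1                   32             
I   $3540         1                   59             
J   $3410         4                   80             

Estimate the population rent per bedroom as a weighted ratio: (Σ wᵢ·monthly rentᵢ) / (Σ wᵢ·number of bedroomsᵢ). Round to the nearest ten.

970

Σ wᵢ·y = 1880×50 + 1670×44 + 3400×21 + 2530×48 + 1680×5 + 870×27 + 3620×59 + 3740×32 + 3540×59 + 3410×80
  = 94000 + 73480 + 71400 + 121440 + 8400 + 23490 + 213580 + 119680 + 208860 + 272800 = 1207130
Σ wᵢ·x = 4×50 + 4×44 + 4×21 + 2×48 + 4×5 + 5×27 + 2×59 + 1×32 + 1×59 + 4×80
  = 200 + 176 + 84 + 96 + 20 + 135 + 118 + 32 + 59 + 320 = 1240
Ratio = 1207130 / 1240 = 973.49194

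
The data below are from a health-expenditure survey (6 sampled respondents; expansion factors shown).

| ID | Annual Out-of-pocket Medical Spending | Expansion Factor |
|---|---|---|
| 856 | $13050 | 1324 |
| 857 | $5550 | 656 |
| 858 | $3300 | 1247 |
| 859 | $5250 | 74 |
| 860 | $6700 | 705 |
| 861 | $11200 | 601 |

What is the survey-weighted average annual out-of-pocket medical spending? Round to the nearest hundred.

8000

Weighted sum = 13050×1324 + 5550×656 + 3300×1247 + 5250×74 + 6700×705 + 11200×601
  = 17278200 + 3640800 + 4115100 + 388500 + 4723500 + 6731200 = 36877300
Sum of weights = 1324 + 656 + 1247 + 74 + 705 + 601 = 4607
Weighted mean = 36877300 / 4607 = 8004.6234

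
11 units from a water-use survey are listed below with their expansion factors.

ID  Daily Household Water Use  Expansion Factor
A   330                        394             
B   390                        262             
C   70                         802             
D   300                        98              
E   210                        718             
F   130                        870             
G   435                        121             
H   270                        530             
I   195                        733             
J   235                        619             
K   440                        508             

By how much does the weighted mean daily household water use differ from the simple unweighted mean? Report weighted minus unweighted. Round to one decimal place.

-45.2

Unweighted sum = 330 + 390 + 70 + 300 + 210 + 130 + 435 + 270 + 195 + 235 + 440 = 3005
Unweighted mean = 3005 / 11 = 273.18182
Weighted sum = 330×394 + 390×262 + 70×802 + 300×98 + 210×718 + 130×870 + 435×121 + 270×530 + 195×733 + 235×619 + 440×508
  = 130020 + 102180 + 56140 + 29400 + 150780 + 113100 + 52635 + 143100 + 142935 + 145465 + 223520 = 1289275
Sum of weights = 5655
Weighted mean = 1289275 / 5655 = 227.98851
Difference (weighted minus unweighted) = -45.193312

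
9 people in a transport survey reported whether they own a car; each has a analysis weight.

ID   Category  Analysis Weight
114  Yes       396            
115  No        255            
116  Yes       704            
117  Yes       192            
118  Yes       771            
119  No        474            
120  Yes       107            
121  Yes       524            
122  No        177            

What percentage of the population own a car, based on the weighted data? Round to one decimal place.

74.8

Sum of weights for 'Yes' = 396 + 704 + 192 + 771 + 107 + 524 = 2694
Total weight = 3600
Weighted proportion = 2694 / 3600 = 0.74833333 → 74.833333%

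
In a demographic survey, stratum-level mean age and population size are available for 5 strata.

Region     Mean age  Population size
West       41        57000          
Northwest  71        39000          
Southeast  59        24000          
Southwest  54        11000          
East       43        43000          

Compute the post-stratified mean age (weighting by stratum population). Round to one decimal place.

51.5

Σ Nₕ·x̄ₕ = 41×57000 + 71×39000 + 59×24000 + 54×11000 + 43×43000
  = 2337000 + 2769000 + 1416000 + 594000 + 1849000 = 8965000
Σ Nₕ = 57000 + 39000 + 24000 + 11000 + 43000 = 174000
Overall mean = 8965000 / 174000 = 51.522989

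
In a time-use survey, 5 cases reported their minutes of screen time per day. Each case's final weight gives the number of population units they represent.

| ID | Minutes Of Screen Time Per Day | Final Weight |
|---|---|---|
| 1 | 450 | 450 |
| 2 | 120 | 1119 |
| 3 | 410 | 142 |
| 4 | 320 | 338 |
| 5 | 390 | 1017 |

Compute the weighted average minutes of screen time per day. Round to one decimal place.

Weighted sum = 450×450 + 120×1119 + 410×142 + 320×338 + 390×1017
  = 899790
Sum of weights = 450 + 1119 + 142 + 338 + 1017 = 3066
Weighted mean = 899790 / 3066 = 293.47358

293.5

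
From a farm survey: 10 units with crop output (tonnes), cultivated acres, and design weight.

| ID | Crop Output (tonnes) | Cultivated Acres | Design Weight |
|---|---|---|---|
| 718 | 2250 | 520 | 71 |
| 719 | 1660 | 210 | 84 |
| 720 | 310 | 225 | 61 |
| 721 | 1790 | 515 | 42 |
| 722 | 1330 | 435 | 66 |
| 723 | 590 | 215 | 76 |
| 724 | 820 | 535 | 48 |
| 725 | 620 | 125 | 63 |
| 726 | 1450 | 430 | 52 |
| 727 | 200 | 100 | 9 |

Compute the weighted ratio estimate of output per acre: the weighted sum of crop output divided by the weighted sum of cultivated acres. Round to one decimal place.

Σ wᵢ·y = 2250×71 + 1660×84 + 310×61 + 1790×42 + 1330×66 + 590×76 + 820×48 + 620×63 + 1450×52 + 200×9
  = 159750 + 139440 + 18910 + 75180 + 87780 + 44840 + 39360 + 39060 + 75400 + 1800 = 681520
Σ wᵢ·x = 520×71 + 210×84 + 225×61 + 515×42 + 435×66 + 215×76 + 535×48 + 125×63 + 430×52 + 100×9
  = 36920 + 17640 + 13725 + 21630 + 28710 + 16340 + 25680 + 7875 + 22360 + 900 = 191780
Ratio = 681520 / 191780 = 3.5536552

3.6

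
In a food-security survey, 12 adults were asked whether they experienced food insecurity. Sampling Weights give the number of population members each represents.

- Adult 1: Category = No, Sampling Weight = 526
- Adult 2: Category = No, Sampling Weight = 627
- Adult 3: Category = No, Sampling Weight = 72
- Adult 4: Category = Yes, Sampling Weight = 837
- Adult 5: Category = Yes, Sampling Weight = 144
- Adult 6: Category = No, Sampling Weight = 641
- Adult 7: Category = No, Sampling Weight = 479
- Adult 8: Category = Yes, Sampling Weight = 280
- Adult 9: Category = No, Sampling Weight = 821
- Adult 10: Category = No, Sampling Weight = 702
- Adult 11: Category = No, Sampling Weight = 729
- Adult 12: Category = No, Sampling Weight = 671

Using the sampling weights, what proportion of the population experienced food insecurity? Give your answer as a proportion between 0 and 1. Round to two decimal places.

0.19

Sum of weights for 'Yes' = 837 + 144 + 280 = 1261
Total weight = 526 + 627 + 72 + 837 + 144 + 641 + 479 + 280 + 821 + 702 + 729 + 671 = 6529
Weighted proportion = 1261 / 6529 = 0.19313831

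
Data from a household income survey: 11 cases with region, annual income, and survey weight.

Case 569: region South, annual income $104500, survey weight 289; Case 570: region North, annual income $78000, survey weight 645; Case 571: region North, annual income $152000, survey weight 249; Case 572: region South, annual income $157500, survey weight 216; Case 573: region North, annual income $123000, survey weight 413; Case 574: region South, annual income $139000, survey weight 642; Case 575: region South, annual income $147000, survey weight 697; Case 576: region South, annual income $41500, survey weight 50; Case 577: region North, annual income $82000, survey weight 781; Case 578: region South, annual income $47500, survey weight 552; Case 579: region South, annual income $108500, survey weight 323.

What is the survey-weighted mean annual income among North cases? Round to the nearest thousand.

North rows: 570, 571, 573, 577
Weighted sum = 78000×645 + 152000×249 + 123000×413 + 82000×781
  = 50310000 + 37848000 + 50799000 + 64042000 = 202999000
Sum of weights = 2088
Weighted mean = 202999000 / 2088 = 97221.743

97000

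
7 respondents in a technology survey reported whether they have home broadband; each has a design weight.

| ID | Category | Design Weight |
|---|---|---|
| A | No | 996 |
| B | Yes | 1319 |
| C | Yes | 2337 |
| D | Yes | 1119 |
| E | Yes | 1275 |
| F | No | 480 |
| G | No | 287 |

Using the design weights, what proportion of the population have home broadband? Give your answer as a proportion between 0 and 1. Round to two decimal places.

Sum of weights for 'Yes' = 1319 + 2337 + 1119 + 1275 = 6050
Total weight = 7813
Weighted proportion = 6050 / 7813 = 0.77435044

0.77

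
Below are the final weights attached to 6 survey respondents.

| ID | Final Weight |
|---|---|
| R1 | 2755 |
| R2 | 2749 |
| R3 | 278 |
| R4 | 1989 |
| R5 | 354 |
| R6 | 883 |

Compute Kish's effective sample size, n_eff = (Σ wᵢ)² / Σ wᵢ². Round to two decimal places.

Σ wᵢ = 2755 + 2749 + 278 + 1989 + 354 + 883 = 9008
Σ wᵢ² = 7590025 + 7557001 + 77284 + 3956121 + 125316 + 779689 = 20085436
n_eff = 9008² / 20085436 = 81144064 / 20085436 = 4.0399454

4.04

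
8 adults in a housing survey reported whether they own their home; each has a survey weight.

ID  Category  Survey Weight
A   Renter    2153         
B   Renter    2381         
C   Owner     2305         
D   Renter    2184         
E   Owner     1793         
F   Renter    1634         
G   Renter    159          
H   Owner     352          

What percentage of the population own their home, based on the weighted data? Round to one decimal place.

Sum of weights for 'Owner' = 2305 + 1793 + 352 = 4450
Total weight = 2153 + 2381 + 2305 + 2184 + 1793 + 1634 + 159 + 352 = 12961
Weighted proportion = 4450 / 12961 = 0.34333771 → 34.333771%

34.3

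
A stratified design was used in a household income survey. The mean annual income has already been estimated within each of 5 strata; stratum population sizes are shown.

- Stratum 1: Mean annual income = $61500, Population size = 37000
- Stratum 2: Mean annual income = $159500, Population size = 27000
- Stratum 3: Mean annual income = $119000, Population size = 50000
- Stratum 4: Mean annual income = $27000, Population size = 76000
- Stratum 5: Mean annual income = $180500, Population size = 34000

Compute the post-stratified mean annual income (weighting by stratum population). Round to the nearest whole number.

92504

Σ Nₕ·x̄ₕ = 61500×37000 + 159500×27000 + 119000×50000 + 27000×76000 + 180500×34000
  = 2275500000 + 4306500000 + 5950000000 + 2052000000 + 6137000000 = 20721000000
Σ Nₕ = 37000 + 27000 + 50000 + 76000 + 34000 = 224000
Overall mean = 20721000000 / 224000 = 92504.464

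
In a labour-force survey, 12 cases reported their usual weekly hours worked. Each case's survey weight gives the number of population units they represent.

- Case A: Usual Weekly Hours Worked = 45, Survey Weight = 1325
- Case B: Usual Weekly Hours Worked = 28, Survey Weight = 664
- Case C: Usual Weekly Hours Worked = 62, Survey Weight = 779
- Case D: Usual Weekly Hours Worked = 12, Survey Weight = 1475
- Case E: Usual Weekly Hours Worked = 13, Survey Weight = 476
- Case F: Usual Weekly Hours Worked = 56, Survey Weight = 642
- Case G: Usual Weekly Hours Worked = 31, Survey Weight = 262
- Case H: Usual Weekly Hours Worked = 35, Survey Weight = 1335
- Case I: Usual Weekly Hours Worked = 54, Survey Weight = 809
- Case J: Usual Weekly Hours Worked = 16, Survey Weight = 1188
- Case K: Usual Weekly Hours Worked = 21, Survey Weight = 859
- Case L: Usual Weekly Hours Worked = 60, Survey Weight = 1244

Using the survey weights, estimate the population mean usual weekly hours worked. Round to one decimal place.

35.9

Weighted sum = 45×1325 + 28×664 + 62×779 + 12×1475 + 13×476 + 56×642 + 31×262 + 35×1335 + 54×809 + 16×1188 + 21×859 + 60×1244
  = 59625 + 18592 + 48298 + 17700 + 6188 + 35952 + 8122 + 46725 + 43686 + 19008 + 18039 + 74640 = 396575
Sum of weights = 1325 + 664 + 779 + 1475 + 476 + 642 + 262 + 1335 + 809 + 1188 + 859 + 1244 = 11058
Weighted mean = 396575 / 11058 = 35.863176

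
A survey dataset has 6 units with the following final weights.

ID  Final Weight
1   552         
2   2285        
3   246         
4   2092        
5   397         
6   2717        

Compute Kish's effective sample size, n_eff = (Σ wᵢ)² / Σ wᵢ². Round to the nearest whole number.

Σ wᵢ = 8289
Σ wᵢ² = 304704 + 5221225 + 60516 + 4376464 + 157609 + 7382089 = 17502607
n_eff = 8289² / 17502607 = 68707521 / 17502607 = 3.9255593

4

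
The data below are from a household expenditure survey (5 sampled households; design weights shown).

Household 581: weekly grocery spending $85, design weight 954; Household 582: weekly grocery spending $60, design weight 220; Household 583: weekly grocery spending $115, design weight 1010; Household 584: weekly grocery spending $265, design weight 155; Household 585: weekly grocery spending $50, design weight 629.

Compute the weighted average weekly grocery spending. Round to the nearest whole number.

95

Weighted sum = 282965
Sum of weights = 2968
Weighted mean = 282965 / 2968 = 95.338612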